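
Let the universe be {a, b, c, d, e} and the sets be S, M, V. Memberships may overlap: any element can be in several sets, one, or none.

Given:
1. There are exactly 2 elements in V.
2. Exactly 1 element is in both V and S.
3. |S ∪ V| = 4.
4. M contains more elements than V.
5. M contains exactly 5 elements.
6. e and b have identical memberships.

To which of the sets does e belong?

e: M, S

(5): only 5 candidates remain for M, so all are in.
Suppose e ∉ S: no assignment then satisfies all the clues, so e ∈ S.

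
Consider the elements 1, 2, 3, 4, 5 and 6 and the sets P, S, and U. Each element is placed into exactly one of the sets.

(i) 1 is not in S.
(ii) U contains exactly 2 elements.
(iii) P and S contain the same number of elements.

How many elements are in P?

2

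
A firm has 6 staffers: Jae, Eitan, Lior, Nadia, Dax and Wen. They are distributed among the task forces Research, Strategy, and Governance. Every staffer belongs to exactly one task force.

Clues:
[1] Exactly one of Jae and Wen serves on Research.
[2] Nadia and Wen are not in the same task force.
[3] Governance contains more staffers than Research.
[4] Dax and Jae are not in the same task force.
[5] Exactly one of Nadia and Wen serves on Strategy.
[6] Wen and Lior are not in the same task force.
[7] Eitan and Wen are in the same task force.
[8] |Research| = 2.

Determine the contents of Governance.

Governance = {Dax, Eitan, Wen}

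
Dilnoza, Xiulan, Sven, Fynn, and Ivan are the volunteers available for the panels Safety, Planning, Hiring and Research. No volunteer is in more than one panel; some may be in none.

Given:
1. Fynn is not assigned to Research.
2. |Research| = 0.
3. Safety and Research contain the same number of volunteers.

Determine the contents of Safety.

Safety = {}

From (1): Fynn ∉ Research.
(2): Research already has 0, so the rest are out.
Suppose Dilnoza ∈ Safety: no assignment then satisfies all the clues, so Dilnoza ∉ Safety.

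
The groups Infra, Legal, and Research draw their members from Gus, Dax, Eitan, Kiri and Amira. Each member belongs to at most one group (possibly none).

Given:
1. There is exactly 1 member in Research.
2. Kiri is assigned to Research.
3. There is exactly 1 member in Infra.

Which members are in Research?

Research = {Kiri}

From (2): Kiri ∈ Research.
(1): Research already has 1, so the rest are out.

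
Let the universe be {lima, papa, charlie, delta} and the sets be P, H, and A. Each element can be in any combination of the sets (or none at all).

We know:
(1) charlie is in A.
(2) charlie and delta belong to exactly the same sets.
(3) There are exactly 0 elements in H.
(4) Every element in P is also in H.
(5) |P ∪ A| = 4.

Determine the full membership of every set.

P = {}; H = {}; A = {charlie, delta, lima, papa}

From (1): charlie ∈ A.
(2): delta matches charlie: delta ∈ A.
(3): H already has 0, so the rest are out.
(4) contrapositive: lima ∉ P.
(4) contrapositive: papa ∉ P.
(4) contrapositive: charlie ∉ P.
(4) contrapositive: delta ∉ P.
Suppose lima ∉ A: no assignment then satisfies all the clues, so lima ∈ A.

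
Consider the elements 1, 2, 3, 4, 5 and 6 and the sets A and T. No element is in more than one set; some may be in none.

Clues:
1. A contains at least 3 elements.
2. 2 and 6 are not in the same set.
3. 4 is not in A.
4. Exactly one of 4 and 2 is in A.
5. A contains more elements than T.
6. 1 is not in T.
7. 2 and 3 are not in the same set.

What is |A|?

3

From (3): 4 ∉ A.
From (6): 1 ∉ T.
(4) (exactly one): 2 ∈ A.
(7): 3 ∉ A.
(2): 6 ∉ A.
(1): only 3 candidates remain for A, so all are in.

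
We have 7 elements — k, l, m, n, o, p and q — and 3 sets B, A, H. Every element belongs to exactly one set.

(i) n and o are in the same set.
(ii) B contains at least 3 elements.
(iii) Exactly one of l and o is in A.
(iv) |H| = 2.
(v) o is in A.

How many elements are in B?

3

From (v): o ∈ A.
(i): n matches o: n ∉ B.
(i): n matches o: n ∈ A.
(iii) (exactly one): l ∉ A.
Suppose k ∈ A: no assignment then satisfies all the clues, so k ∉ A.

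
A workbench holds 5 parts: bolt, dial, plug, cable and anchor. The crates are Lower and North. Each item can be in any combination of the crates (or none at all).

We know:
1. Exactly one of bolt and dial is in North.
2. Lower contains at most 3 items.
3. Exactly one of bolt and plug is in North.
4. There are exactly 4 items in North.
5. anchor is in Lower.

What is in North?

North = {anchor, cable, dial, plug}

From (5): anchor ∈ Lower.
Suppose bolt ∈ North: no assignment then satisfies all the clues, so bolt ∉ North.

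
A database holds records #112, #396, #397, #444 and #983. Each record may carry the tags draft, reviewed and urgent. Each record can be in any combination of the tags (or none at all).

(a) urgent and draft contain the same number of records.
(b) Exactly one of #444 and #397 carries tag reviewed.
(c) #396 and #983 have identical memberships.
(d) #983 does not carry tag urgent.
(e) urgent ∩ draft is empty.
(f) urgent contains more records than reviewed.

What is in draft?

draft = {#396, #983}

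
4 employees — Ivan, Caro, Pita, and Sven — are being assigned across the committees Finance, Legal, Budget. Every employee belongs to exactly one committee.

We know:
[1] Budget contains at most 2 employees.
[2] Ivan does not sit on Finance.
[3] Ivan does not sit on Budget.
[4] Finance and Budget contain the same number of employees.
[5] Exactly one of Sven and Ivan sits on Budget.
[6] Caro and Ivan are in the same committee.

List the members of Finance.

Finance = {Pita}

From (2): Ivan ∉ Finance.
From (3): Ivan ∉ Budget.
(5) (exactly one): Sven ∈ Budget.
(6): Caro matches Ivan: Caro ∉ Finance.
(6): Caro matches Ivan: Caro ∉ Budget.
Only one committee left: Ivan ∈ Legal.
Only one committee left: Caro ∈ Legal.
Suppose Pita ∉ Finance: no assignment then satisfies all the clues, so Pita ∈ Finance.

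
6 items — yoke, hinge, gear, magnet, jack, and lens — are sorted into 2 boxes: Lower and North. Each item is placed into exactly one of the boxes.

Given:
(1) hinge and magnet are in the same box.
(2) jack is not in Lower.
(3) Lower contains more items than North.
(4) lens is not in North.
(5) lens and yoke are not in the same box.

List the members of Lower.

Lower = {gear, hinge, lens, magnet}

From (2): jack ∉ Lower.
From (4): lens ∉ North.
Only one box left: jack ∈ North.
Only one box left: lens ∈ Lower.
(5): yoke ∉ Lower.
Only one box left: yoke ∈ North.
Suppose hinge ∉ Lower: no assignment then satisfies all the clues, so hinge ∈ Lower.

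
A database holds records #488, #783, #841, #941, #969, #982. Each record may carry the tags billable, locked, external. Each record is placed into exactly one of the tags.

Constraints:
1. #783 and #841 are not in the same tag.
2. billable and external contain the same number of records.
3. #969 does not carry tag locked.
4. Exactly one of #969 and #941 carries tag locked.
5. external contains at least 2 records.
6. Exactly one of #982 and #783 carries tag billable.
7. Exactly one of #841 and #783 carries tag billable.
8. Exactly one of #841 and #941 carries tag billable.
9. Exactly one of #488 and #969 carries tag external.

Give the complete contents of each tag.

billable = {#841, #982}; locked = {#488, #941}; external = {#783, #969}

From (3): #969 ∉ locked.
(4) (exactly one): #941 ∈ locked.
(8) (exactly one): #841 ∈ billable.
(1): #783 ∉ billable.
(6) (exactly one): #982 ∈ billable.
Suppose #488 ∈ billable: no assignment then satisfies all the clues, so #488 ∉ billable.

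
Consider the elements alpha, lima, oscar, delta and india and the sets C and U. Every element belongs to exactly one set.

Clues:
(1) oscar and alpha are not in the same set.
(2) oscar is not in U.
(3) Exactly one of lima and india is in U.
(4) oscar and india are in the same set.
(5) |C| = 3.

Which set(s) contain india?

india: C

From (2): oscar ∉ U.
(4): india matches oscar: india ∉ U.
Only one set left: oscar ∈ C.
Only one set left: india ∈ C.
(1): alpha ∉ C.
(3) (exactly one): lima ∈ U.
(5): only 3 candidates remain for C, so all are in.
Only one set left: alpha ∈ U.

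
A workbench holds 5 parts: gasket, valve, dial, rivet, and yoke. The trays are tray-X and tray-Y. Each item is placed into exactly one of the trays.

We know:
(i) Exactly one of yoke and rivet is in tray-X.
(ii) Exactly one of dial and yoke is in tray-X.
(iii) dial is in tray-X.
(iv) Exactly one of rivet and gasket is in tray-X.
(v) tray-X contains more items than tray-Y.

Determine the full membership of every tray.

tray-X = {dial, rivet, valve}; tray-Y = {gasket, yoke}

From (iii): dial ∈ tray-X.
(ii) (exactly one): yoke ∉ tray-X.
Only one tray left: yoke ∈ tray-Y.
(i) (exactly one): rivet ∈ tray-X.
(iv) (exactly one): gasket ∉ tray-X.
Only one tray left: gasket ∈ tray-Y.
Suppose valve ∉ tray-X: no assignment then satisfies all the clues, so valve ∈ tray-X.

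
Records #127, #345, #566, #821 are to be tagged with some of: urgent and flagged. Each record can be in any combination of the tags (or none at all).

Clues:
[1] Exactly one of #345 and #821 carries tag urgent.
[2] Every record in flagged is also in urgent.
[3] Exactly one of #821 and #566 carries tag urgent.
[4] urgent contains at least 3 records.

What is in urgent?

urgent = {#127, #345, #566}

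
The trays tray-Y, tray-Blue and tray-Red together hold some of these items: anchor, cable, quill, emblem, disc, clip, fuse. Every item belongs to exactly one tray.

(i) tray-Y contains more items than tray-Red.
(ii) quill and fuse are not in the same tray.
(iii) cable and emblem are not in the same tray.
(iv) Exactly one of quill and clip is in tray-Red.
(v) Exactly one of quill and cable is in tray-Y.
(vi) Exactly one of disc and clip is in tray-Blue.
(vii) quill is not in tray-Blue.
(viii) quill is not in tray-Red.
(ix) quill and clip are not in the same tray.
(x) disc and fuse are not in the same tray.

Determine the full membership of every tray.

tray-Y = {anchor, emblem, quill}; tray-Blue = {cable, disc}; tray-Red = {clip, fuse}

From (vii): quill ∉ tray-Blue.
From (viii): quill ∉ tray-Red.
(iv) (exactly one): clip ∈ tray-Red.
(vi) (exactly one): disc ∈ tray-Blue.
(x): fuse ∉ tray-Blue.
Only one tray left: quill ∈ tray-Y.
(ii): fuse ∉ tray-Y.
(v) (exactly one): cable ∉ tray-Y.
Only one tray left: fuse ∈ tray-Red.
Suppose anchor ∉ tray-Y: no assignment then satisfies all the clues, so anchor ∈ tray-Y.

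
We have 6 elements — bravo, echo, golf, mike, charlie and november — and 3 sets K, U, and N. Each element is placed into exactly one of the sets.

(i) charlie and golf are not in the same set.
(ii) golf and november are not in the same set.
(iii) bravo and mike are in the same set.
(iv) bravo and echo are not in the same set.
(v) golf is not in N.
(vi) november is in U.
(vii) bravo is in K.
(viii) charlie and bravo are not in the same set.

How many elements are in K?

3

From (v): golf ∉ N.
From (vi): november ∈ U.
From (vii): bravo ∈ K.
(ii): golf ∉ U.
(iii): mike matches bravo: mike ∈ K.
(iv): echo ∉ K.
(viii): charlie ∉ K.
Only one set left: golf ∈ K.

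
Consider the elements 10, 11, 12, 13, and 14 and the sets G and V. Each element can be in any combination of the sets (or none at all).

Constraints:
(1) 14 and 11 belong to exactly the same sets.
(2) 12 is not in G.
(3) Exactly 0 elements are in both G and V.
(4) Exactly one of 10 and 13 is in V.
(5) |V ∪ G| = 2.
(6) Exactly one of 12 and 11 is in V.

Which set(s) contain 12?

12: V

From (2): 12 ∉ G.
Suppose 12 ∉ V: no assignment then satisfies all the clues, so 12 ∈ V.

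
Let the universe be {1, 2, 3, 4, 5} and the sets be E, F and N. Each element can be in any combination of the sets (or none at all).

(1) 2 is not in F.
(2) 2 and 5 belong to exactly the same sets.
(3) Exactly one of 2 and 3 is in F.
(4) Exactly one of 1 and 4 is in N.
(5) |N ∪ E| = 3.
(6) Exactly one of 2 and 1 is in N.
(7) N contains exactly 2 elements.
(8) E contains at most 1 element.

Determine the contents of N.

N = {1, 3}

From (1): 2 ∉ F.
(2): 5 matches 2: 5 ∉ F.
(3) (exactly one): 3 ∈ F.
Suppose 1 ∉ N: no assignment then satisfies all the clues, so 1 ∈ N.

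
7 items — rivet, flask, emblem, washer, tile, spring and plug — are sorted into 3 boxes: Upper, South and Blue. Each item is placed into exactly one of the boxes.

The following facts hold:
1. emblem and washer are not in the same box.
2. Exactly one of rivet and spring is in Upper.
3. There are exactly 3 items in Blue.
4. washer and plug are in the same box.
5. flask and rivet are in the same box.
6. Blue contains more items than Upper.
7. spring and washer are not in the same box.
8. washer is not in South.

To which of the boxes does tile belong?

tile: Blue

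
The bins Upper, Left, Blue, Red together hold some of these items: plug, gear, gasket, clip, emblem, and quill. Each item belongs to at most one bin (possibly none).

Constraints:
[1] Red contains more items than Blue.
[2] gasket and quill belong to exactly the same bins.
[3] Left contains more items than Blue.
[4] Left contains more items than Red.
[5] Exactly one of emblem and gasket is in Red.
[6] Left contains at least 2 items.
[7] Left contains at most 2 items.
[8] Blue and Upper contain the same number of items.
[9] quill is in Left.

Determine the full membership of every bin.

Upper = {}; Left = {gasket, quill}; Blue = {}; Red = {emblem}

From (9): quill ∈ Left.
(2): gasket matches quill: gasket ∉ Upper.
(2): gasket matches quill: gasket ∈ Left.
(5) (exactly one): emblem ∈ Red.
(7): Left already has 2, so the rest are out.
Suppose plug ∈ Upper: no assignment then satisfies all the clues, so plug ∉ Upper.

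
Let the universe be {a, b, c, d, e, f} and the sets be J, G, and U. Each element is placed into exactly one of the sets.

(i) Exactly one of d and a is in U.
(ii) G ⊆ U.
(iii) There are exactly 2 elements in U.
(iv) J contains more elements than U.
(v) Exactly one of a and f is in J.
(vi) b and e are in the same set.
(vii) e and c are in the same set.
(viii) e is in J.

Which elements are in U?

U = {d, f}

From (viii): e ∈ J.
(vi): b matches e: b ∈ J.
(vii): c matches e: c ∈ J.
Suppose a ∈ U: no assignment then satisfies all the clues, so a ∉ U.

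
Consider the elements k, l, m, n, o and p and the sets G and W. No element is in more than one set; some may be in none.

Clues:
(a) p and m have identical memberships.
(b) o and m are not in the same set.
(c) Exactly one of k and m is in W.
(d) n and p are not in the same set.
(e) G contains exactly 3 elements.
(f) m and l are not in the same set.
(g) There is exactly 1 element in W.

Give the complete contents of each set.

G = {l, n, o}; W = {k}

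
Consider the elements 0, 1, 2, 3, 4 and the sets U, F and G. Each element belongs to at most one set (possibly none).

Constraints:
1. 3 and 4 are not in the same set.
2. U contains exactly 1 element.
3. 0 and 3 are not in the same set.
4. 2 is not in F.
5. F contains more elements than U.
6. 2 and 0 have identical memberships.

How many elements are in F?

2

From (4): 2 ∉ F.
(6): 0 matches 2: 0 ∉ F.
Suppose 0 ∈ U: no assignment then satisfies all the clues, so 0 ∉ U.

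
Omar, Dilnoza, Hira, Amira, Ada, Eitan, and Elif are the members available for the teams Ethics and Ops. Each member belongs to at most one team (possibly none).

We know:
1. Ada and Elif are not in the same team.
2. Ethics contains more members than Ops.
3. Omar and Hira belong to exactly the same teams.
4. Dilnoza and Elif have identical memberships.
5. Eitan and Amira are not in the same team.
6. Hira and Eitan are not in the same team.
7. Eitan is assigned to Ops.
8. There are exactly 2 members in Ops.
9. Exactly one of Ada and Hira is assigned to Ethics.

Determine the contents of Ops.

Ops = {Ada, Eitan}

From (7): Eitan ∈ Ops.
(5): Amira ∉ Ops.
(6): Hira ∉ Ops.
(3): Omar matches Hira: Omar ∉ Ops.
Suppose Dilnoza ∈ Ops: no assignment then satisfies all the clues, so Dilnoza ∉ Ops.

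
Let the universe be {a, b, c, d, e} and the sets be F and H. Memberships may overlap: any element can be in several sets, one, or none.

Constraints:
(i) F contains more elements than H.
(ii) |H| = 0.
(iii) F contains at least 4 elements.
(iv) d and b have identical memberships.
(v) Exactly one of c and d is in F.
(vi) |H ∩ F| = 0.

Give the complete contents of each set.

F = {a, b, d, e}; H = {}

(ii): H already has 0, so the rest are out.
Suppose a ∉ F: no assignment then satisfies all the clues, so a ∈ F.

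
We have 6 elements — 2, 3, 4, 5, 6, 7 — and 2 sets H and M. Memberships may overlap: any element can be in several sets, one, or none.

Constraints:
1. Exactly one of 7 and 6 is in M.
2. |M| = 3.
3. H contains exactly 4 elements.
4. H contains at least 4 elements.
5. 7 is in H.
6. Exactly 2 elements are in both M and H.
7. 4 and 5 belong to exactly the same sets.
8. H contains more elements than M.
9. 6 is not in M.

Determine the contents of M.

M = {2, 3, 7}

From (5): 7 ∈ H.
From (9): 6 ∉ M.
(1) (exactly one): 7 ∈ M.
Suppose 2 ∉ M: no assignment then satisfies all the clues, so 2 ∈ M.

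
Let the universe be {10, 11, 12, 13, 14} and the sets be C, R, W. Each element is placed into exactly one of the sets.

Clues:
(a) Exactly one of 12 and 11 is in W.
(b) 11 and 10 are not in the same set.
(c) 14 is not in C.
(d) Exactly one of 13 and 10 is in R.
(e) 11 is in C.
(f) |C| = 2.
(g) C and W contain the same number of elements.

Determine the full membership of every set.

C = {11, 13}; R = {10}; W = {12, 14}

From (c): 14 ∉ C.
From (e): 11 ∈ C.
(a) (exactly one): 12 ∈ W.
(b): 10 ∉ C.
(f): only 2 candidates remain for C, so all are in.
(d) (exactly one): 10 ∈ R.
Suppose 14 ∈ R: no assignment then satisfies all the clues, so 14 ∉ R.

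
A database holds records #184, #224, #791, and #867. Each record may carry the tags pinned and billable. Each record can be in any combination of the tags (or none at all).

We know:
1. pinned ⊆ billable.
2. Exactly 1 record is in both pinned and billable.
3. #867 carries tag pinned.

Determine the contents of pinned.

pinned = {#867}

From (3): #867 ∈ pinned.
(1) with #867 ∈ pinned: #867 ∈ billable.
Suppose #184 ∈ pinned: no assignment then satisfies all the clues, so #184 ∉ pinned.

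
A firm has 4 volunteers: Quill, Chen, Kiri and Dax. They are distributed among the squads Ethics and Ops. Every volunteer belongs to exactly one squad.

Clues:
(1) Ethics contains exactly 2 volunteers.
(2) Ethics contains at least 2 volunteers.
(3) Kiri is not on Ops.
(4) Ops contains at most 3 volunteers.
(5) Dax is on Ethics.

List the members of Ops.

Ops = {Chen, Quill}

From (3): Kiri ∉ Ops.
From (5): Dax ∈ Ethics.
Only one squad left: Kiri ∈ Ethics.
(1): Ethics already has 2, so the rest are out.
Only one squad left: Quill ∈ Ops.
Only one squad left: Chen ∈ Ops.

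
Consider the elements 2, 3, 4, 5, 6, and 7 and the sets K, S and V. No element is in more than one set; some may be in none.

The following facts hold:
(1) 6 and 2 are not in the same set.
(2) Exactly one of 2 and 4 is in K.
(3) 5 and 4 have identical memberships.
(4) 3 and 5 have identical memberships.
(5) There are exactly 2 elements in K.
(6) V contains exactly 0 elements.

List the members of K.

K = {2, 7}

(6): V already has 0, so the rest are out.
Suppose 2 ∉ K: no assignment then satisfies all the clues, so 2 ∈ K.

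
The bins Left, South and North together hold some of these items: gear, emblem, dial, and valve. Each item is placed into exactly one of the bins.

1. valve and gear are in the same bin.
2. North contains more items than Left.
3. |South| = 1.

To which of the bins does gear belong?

gear: North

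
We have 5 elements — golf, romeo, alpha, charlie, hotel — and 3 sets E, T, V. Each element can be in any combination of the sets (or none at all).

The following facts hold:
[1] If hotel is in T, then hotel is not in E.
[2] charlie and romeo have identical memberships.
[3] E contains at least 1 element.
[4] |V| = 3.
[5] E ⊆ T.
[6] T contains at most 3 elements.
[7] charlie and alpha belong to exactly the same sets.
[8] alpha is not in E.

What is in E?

E = {golf}

From (8): alpha ∉ E.
(7): charlie matches alpha: charlie ∉ E.
(2): romeo matches charlie: romeo ∉ E.
Suppose golf ∉ E: no assignment then satisfies all the clues, so golf ∈ E.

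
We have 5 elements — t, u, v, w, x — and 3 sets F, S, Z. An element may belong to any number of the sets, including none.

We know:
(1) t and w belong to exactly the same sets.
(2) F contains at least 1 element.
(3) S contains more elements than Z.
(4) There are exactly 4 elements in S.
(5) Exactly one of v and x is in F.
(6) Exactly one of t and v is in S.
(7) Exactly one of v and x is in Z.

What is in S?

S = {t, u, w, x}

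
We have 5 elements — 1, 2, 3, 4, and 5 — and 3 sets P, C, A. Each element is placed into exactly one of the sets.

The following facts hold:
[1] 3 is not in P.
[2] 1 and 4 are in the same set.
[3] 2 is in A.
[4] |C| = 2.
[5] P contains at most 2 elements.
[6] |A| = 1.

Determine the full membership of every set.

P = {1, 4}; C = {3, 5}; A = {2}

From (1): 3 ∉ P.
From (3): 2 ∈ A.
(6): A already has 1, so the rest are out.
Only one set left: 3 ∈ C.
Suppose 1 ∉ P: no assignment then satisfies all the clues, so 1 ∈ P.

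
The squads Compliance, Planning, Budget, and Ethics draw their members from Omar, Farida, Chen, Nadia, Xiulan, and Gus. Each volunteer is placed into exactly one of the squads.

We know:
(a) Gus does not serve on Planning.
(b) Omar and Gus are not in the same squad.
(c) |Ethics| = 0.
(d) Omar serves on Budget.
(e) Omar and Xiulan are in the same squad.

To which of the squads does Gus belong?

From (a): Gus ∉ Planning.
From (d): Omar ∈ Budget.
(b): Gus ∉ Budget.
(c): Ethics already has 0, so the rest are out.
(e): Xiulan matches Omar: Xiulan ∉ Compliance.
(e): Xiulan matches Omar: Xiulan ∉ Planning.
(e): Xiulan matches Omar: Xiulan ∈ Budget.
Only one squad left: Gus ∈ Compliance.

Gus: Compliance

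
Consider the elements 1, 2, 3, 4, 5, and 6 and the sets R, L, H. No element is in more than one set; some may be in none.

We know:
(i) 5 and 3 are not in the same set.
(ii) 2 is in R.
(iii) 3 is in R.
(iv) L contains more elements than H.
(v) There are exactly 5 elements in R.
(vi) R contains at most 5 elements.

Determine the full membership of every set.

R = {1, 2, 3, 4, 6}; L = {5}; H = {}

From (ii): 2 ∈ R.
From (iii): 3 ∈ R.
(i): 5 ∉ R.
(v): only 5 candidates remain for R, so all are in.
Suppose 5 ∉ L: no assignment then satisfies all the clues, so 5 ∈ L.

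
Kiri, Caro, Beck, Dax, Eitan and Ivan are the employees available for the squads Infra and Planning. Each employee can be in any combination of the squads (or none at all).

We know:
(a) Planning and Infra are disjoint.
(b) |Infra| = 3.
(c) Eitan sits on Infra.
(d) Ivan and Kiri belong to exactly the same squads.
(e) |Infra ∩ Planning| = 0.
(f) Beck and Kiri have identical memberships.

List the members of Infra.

From (c): Eitan ∈ Infra.
(a) (disjoint): Eitan ∉ Planning.
Suppose Kiri ∈ Infra: no assignment then satisfies all the clues, so Kiri ∉ Infra.

Infra = {Caro, Dax, Eitan}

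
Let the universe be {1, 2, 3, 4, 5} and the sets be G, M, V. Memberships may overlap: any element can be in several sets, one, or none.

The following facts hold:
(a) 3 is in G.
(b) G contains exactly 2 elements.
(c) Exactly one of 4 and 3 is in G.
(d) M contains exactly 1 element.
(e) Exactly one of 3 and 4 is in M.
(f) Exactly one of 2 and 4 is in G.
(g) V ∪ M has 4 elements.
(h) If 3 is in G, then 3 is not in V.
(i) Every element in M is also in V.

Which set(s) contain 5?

5: V

From (a): 3 ∈ G.
(c) (exactly one): 4 ∉ G.
(f) (exactly one): 2 ∈ G.
(h): 3 ∉ V.
(i) contrapositive: 3 ∉ M.
(b): G already has 2, so the rest are out.
(e) (exactly one): 4 ∈ M.
(i) with 4 ∈ M: 4 ∈ V.
(d): M already has 1, so the rest are out.
Suppose 5 ∉ V: no assignment then satisfies all the clues, so 5 ∈ V.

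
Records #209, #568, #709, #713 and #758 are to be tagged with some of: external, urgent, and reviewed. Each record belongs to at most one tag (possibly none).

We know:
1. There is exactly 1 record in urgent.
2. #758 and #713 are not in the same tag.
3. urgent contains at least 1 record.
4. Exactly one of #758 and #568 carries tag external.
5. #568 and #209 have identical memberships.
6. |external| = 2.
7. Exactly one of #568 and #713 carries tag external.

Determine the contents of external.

external = {#209, #568}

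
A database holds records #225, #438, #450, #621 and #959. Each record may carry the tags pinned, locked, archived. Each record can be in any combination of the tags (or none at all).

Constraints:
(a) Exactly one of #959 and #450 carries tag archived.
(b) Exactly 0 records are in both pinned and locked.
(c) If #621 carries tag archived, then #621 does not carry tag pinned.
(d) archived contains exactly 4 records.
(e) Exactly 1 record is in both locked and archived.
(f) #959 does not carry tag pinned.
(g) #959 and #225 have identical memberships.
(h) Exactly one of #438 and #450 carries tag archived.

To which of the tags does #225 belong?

From (f): #959 ∉ pinned.
(g): #225 matches #959: #225 ∉ pinned.
Suppose #225 ∈ locked: no assignment then satisfies all the clues, so #225 ∉ locked.

#225: archived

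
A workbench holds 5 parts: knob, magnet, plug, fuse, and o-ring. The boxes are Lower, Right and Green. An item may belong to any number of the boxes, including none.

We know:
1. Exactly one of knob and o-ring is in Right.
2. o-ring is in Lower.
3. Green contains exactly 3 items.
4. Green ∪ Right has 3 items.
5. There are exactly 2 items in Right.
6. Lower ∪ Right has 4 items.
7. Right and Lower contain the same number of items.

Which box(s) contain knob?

knob: Green, Right

From (2): o-ring ∈ Lower.
Suppose knob ∈ Lower: no assignment then satisfies all the clues, so knob ∉ Lower.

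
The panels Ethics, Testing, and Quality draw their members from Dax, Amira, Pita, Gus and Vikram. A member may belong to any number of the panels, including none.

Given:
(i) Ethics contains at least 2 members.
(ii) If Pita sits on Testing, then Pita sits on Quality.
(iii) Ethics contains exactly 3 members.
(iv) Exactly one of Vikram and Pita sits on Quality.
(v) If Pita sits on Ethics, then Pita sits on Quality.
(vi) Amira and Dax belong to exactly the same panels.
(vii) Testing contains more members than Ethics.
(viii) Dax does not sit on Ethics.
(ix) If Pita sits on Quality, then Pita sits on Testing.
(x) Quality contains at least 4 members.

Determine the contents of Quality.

Quality = {Amira, Dax, Gus, Pita}

From (viii): Dax ∉ Ethics.
(vi): Amira matches Dax: Amira ∉ Ethics.
(iii): only 3 candidates remain for Ethics, so all are in.
(v): Pita ∈ Quality.
(ix): Pita ∈ Testing.
(iv) (exactly one): Vikram ∉ Quality.
(x): only 4 candidates remain for Quality, so all are in.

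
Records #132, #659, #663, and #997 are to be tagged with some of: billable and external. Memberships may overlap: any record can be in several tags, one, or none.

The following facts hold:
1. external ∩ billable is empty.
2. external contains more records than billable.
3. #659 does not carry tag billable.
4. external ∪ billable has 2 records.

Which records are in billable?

billable = {}

From (3): #659 ∉ billable.
Suppose #132 ∈ billable: no assignment then satisfies all the clues, so #132 ∉ billable.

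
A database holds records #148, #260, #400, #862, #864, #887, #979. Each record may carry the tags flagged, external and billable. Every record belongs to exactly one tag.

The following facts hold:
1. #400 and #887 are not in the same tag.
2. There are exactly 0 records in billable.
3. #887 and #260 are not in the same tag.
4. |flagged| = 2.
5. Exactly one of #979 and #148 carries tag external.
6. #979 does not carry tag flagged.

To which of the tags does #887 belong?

#887: flagged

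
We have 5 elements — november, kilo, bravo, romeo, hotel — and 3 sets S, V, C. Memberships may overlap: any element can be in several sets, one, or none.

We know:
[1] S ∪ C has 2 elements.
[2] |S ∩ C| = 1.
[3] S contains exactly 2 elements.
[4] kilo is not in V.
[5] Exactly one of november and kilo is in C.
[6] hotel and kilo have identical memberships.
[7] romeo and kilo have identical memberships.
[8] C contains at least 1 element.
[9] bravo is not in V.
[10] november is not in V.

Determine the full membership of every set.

S = {bravo, november}; V = {}; C = {november}

From (4): kilo ∉ V.
From (9): bravo ∉ V.
From (10): november ∉ V.
(6): hotel matches kilo: hotel ∉ V.
(7): romeo matches kilo: romeo ∉ V.
Suppose november ∉ S: no assignment then satisfies all the clues, so november ∈ S.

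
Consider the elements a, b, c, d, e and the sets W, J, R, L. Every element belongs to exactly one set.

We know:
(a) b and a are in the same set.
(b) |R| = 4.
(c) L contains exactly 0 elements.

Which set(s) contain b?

b: R

(c): L already has 0, so the rest are out.
Suppose b ∈ W: no assignment then satisfies all the clues, so b ∉ W.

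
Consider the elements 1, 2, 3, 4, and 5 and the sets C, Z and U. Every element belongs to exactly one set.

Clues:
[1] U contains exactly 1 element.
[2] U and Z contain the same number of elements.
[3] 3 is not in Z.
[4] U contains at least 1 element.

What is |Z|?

1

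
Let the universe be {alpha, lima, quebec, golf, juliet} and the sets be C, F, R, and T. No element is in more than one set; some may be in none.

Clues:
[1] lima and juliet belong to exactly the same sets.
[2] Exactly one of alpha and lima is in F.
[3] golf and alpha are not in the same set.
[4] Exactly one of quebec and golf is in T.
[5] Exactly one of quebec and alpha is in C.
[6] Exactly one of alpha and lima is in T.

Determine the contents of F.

F = {alpha}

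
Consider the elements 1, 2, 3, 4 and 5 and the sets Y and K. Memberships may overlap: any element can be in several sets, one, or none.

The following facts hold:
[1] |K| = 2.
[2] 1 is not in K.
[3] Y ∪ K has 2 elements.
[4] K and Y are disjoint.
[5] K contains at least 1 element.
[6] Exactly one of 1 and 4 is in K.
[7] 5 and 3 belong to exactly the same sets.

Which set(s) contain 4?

From (2): 1 ∉ K.
(6) (exactly one): 4 ∈ K.
(4) (disjoint): 4 ∉ Y.

4: K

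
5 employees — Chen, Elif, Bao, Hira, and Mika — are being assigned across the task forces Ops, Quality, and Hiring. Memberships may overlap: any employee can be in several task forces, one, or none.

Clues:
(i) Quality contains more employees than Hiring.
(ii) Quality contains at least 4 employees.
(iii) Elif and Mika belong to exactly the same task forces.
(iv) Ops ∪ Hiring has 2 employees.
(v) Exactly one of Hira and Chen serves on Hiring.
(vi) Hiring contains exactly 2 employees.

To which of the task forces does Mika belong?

Mika: Quality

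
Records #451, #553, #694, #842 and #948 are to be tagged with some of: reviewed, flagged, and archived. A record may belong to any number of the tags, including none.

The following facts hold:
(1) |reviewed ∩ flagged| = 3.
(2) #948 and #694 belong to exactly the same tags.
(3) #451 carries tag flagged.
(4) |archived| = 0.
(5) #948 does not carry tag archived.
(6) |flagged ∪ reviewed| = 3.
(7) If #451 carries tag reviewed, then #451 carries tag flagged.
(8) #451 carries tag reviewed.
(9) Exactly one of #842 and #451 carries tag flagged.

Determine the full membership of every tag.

reviewed = {#451, #694, #948}; flagged = {#451, #694, #948}; archived = {}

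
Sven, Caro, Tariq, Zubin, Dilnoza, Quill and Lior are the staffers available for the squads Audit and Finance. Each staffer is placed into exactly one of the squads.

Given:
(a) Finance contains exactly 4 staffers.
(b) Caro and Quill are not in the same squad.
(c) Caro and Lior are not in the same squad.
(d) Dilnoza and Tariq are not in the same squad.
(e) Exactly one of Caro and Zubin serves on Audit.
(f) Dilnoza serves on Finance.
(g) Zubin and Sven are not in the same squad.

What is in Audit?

Audit = {Caro, Sven, Tariq}

From (f): Dilnoza ∈ Finance.
(d): Tariq ∉ Finance.
Only one squad left: Tariq ∈ Audit.
Suppose Sven ∉ Audit: no assignment then satisfies all the clues, so Sven ∈ Audit.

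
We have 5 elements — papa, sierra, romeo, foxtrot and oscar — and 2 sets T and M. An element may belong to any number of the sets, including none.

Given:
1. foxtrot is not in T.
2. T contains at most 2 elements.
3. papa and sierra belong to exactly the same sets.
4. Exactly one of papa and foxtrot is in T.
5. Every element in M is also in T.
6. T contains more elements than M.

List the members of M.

From (1): foxtrot ∉ T.
(4) (exactly one): papa ∈ T.
(5) contrapositive: foxtrot ∉ M.
(3): sierra matches papa: sierra ∈ T.
(2): T already has 2, so the rest are out.
(5) contrapositive: romeo ∉ M.
(5) contrapositive: oscar ∉ M.
Suppose papa ∈ M: no assignment then satisfies all the clues, so papa ∉ M.

M = {}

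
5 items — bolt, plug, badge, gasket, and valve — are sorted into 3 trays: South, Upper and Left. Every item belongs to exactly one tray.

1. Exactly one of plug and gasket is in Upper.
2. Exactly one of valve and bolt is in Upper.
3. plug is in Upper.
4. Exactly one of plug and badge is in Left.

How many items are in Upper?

From (3): plug ∈ Upper.
(1) (exactly one): gasket ∉ Upper.
(4) (exactly one): badge ∈ Left.

2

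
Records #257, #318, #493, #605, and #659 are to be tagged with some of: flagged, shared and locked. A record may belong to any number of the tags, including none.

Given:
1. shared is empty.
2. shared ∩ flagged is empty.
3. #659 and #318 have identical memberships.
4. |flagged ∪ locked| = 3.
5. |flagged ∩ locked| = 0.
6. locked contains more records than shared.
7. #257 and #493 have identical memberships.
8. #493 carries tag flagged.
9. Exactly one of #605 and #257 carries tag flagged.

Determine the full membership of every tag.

flagged = {#257, #493}; shared = {}; locked = {#605}

From (8): #493 ∈ flagged.
(1): shared already has 0, so the rest are out.
(7): #257 matches #493: #257 ∈ flagged.
(9) (exactly one): #605 ∉ flagged.
Suppose #257 ∈ locked: no assignment then satisfies all the clues, so #257 ∉ locked.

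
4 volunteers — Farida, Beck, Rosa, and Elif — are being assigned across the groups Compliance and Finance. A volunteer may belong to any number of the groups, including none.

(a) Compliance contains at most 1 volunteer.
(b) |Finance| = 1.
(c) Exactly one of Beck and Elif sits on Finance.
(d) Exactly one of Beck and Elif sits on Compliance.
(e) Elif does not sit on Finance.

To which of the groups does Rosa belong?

Rosa: none

From (e): Elif ∉ Finance.
(c) (exactly one): Beck ∈ Finance.
(b): Finance already has 1, so the rest are out.
Suppose Rosa ∈ Compliance: no assignment then satisfies all the clues, so Rosa ∉ Compliance.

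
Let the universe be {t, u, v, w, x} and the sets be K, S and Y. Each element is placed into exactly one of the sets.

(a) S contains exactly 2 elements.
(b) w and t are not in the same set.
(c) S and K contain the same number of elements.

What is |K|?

2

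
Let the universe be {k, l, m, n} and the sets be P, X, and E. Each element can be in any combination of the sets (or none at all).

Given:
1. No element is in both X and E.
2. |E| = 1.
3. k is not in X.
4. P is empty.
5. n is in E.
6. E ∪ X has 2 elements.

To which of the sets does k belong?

k: none

From (3): k ∉ X.
From (5): n ∈ E.
(1) (disjoint): n ∉ X.
(2): E already has 1, so the rest are out.
(4): P already has 0, so the rest are out.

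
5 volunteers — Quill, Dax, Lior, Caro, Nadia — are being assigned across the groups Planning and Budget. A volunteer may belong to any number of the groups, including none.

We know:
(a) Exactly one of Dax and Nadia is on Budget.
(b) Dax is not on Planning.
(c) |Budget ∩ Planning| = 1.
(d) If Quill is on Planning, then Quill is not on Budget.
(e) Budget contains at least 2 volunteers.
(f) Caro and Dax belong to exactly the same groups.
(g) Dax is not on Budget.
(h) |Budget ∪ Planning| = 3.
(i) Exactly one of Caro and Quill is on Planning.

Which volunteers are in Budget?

Budget = {Lior, Nadia}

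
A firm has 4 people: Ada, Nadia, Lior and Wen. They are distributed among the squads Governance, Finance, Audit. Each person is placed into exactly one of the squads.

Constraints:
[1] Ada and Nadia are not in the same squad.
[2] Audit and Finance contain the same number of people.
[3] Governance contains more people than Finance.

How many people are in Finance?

1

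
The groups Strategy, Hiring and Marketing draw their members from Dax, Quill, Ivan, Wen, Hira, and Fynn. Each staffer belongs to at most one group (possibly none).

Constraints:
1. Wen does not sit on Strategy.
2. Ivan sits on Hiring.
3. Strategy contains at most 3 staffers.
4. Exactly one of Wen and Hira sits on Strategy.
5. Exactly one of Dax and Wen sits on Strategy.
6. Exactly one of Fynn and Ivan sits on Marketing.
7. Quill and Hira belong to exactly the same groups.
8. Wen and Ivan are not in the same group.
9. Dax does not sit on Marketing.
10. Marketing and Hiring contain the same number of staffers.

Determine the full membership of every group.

Strategy = {Dax, Hira, Quill}; Hiring = {Ivan}; Marketing = {Fynn}

From (1): Wen ∉ Strategy.
From (2): Ivan ∈ Hiring.
From (9): Dax ∉ Marketing.
(4) (exactly one): Hira ∈ Strategy.
(5) (exactly one): Dax ∈ Strategy.
(6) (exactly one): Fynn ∈ Marketing.
(7): Quill matches Hira: Quill ∈ Strategy.
(8): Wen ∉ Hiring.
Suppose Wen ∈ Marketing: no assignment then satisfies all the clues, so Wen ∉ Marketing.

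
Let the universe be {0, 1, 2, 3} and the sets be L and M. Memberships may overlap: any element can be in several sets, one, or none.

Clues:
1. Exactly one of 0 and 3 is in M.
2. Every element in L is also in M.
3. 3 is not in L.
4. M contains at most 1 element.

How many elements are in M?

1

From (3): 3 ∉ L.
Suppose 1 ∈ L: no assignment then satisfies all the clues, so 1 ∉ L.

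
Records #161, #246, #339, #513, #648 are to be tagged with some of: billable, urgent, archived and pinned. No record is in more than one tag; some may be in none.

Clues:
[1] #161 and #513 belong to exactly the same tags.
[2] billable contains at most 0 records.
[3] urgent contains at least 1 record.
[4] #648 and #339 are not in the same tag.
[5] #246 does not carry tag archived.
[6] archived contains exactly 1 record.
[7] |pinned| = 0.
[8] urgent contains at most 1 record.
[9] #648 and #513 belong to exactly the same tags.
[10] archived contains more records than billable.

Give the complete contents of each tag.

From (5): #246 ∉ archived.
(2): billable already has 0, so the rest are out.
(7): pinned already has 0, so the rest are out.
Suppose #161 ∈ urgent: no assignment then satisfies all the clues, so #161 ∉ urgent.

billable = {}; urgent = {#246}; archived = {#339}; pinned = {}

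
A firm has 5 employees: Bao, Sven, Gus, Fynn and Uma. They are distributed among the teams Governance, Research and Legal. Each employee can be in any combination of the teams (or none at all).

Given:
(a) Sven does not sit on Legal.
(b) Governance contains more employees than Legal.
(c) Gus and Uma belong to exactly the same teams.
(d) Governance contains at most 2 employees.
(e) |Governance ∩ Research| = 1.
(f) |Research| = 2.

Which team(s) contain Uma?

Uma: none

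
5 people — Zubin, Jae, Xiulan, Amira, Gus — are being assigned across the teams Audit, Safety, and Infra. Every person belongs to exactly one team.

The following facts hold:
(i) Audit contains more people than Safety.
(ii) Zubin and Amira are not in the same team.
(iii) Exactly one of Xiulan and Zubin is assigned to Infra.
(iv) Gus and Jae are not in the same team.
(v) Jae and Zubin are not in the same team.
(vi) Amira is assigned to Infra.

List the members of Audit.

Audit = {Gus, Zubin}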